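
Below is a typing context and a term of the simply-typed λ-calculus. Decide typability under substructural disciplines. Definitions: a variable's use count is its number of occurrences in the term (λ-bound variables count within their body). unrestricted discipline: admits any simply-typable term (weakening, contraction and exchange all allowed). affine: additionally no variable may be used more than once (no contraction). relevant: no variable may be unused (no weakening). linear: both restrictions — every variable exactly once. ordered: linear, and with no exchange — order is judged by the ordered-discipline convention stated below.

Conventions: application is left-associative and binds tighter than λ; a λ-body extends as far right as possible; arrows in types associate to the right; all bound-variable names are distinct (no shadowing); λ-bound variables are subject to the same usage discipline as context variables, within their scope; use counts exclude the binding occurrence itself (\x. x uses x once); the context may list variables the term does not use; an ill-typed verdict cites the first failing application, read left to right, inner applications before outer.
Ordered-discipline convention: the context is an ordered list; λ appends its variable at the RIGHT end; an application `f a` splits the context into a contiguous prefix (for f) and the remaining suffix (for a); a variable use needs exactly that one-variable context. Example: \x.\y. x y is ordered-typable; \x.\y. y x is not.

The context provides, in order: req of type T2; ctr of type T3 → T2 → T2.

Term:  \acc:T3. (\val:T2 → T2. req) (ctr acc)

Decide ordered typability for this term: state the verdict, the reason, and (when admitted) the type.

no — val never used (weakening)
counts: req: 1; ctr: 1; acc (bound): 1; val (bound): 0
left-to-right use order: req, ctr, acc
typing: well-typed — term : T3 → T2
all disciplines: ordered ✗ | linear ✗ | affine ✓ | relevant ✗ | unrestricted ✓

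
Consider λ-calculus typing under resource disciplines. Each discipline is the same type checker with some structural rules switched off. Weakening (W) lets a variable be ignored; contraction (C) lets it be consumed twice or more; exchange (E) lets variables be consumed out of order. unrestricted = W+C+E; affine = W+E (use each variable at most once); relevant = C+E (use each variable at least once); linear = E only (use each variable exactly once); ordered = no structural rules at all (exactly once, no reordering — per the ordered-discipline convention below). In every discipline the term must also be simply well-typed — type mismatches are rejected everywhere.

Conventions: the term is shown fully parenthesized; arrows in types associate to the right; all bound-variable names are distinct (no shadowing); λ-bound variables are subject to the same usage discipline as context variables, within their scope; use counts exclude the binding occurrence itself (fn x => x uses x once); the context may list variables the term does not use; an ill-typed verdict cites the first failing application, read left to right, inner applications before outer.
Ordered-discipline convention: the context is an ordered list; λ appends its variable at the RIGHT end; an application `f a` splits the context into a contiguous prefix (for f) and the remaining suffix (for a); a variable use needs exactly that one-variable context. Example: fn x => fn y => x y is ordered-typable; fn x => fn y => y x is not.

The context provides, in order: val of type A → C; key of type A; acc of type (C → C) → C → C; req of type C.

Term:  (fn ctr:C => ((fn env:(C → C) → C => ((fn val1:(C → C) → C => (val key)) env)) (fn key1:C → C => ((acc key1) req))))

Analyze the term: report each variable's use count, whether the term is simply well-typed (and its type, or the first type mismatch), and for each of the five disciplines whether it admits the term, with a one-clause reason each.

variable uses: val ×1, key ×1, acc ×1, req ×1, ctr (bound) ×0, env (bound) ×1, val1 (bound) ×0, key1 (bound) ×1
uses in reading order: val, key, env, acc, key1, req
typing: ✓ — C → C
ordered: ✗, ctr, val1 never used (weakening)
linear: ✗, ctr, val1 never used (weakening)
affine: ✓, none of val, key, acc, req, ctr, env, val1, key1 used more than once
relevant: ✗, ctr, val1 never used (weakening)
unrestricted: ✓, typability at C → C is all that's needed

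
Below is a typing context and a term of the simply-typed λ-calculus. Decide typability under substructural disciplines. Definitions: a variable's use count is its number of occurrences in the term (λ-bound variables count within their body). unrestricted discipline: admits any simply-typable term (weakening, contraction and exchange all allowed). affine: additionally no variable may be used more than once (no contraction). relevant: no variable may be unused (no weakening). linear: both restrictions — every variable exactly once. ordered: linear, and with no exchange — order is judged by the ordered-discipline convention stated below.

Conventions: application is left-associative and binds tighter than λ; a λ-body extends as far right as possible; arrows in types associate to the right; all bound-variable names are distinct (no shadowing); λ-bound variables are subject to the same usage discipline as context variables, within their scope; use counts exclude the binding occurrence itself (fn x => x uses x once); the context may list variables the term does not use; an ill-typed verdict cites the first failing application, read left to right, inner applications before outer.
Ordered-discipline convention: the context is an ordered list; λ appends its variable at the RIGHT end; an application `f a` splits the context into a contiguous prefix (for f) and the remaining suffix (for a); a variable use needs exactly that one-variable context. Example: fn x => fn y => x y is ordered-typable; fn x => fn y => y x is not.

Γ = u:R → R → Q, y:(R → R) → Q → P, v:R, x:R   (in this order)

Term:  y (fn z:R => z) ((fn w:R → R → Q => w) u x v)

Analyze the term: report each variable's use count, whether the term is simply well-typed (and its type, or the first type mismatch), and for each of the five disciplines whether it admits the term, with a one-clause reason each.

usage: u: 1×; y: 1×; v: 1×; x: 1×; z (bound): 1×; w (bound): 1×
uses in reading order: y, z, w, u, x, v
typing: ✓ — P
ordered: ✗ — use order y, z, w, u, x, v needs exchange
linear: ✓ — single use per variable (u, y, v, x, z, w)
affine: ✓ — no duplicate uses among u, y, v, x, z, w
relevant: ✓ — none of u, y, v, x, z, w goes unused
unrestricted: ✓ — simply typable at P; W, C, E all held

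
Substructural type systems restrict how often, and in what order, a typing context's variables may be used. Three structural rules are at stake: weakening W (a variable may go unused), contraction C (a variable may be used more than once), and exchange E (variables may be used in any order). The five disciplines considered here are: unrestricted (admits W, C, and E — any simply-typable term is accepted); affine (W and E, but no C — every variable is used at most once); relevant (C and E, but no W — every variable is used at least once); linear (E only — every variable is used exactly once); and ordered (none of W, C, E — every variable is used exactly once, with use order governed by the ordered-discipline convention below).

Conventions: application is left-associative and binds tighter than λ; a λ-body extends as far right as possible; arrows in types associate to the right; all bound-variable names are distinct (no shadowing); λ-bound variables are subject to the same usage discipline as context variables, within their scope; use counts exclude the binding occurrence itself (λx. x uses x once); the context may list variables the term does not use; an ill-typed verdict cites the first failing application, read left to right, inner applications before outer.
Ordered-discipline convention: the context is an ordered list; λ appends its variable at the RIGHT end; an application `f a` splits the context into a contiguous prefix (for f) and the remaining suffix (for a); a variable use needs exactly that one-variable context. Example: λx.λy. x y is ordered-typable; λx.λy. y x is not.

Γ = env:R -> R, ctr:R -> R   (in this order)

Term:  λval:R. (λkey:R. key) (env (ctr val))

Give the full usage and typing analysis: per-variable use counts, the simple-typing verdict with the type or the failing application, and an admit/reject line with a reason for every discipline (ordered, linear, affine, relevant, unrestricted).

usage: env: 1; ctr: 1; val (bound): 1; key (bound): 1
use order (left to right): key, env, ctr, val
typing: well-typed at R -> R
ordered: ✓ — single-use (env, ctr, val, key), ordered derivation ok
linear: ✓ — each of env, ctr, val, key used exactly once
affine: ✓ — at most one use each (env, ctr, val, key)
relevant: ✓ — env, ctr, val, key: all used, weakening unneeded
unrestricted: ✓ — typability at R -> R is all that's needed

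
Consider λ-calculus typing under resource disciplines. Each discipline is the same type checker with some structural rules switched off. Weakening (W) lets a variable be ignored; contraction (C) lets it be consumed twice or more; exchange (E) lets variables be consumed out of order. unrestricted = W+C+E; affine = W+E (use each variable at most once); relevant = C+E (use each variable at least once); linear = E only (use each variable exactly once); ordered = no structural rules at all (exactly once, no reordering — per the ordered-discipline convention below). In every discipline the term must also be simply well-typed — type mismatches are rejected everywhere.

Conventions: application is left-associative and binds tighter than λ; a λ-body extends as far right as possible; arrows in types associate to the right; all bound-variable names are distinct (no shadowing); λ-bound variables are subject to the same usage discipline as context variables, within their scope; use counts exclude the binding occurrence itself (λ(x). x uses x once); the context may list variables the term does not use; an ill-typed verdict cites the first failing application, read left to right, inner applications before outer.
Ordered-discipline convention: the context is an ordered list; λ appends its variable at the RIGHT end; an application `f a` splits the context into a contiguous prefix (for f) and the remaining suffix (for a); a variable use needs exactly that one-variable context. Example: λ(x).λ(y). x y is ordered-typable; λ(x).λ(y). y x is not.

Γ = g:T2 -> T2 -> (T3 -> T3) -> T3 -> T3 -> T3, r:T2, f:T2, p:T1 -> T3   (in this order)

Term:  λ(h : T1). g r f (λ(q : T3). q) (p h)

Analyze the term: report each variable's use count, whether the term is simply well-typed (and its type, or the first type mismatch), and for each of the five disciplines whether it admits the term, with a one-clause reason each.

counts: g=1, r=1, f=1, p=1, h [bound]=1, q [bound]=1
order of uses: g, r, f, q, p, h
typing: the term checks, with type T1 -> T3 -> T3
ordered ✓ (g, r, f, p, h, q: once each, no exchange needed)
linear ✓ (exactly-once usage across g, r, f, p, h, q)
affine ✓ (none of g, r, f, p, h, q used more than once)
relevant ✓ (every one of g, r, f, p, h, q appears)
unrestricted ✓ (type-checks (T1 -> T3 -> T3) and nothing is barred)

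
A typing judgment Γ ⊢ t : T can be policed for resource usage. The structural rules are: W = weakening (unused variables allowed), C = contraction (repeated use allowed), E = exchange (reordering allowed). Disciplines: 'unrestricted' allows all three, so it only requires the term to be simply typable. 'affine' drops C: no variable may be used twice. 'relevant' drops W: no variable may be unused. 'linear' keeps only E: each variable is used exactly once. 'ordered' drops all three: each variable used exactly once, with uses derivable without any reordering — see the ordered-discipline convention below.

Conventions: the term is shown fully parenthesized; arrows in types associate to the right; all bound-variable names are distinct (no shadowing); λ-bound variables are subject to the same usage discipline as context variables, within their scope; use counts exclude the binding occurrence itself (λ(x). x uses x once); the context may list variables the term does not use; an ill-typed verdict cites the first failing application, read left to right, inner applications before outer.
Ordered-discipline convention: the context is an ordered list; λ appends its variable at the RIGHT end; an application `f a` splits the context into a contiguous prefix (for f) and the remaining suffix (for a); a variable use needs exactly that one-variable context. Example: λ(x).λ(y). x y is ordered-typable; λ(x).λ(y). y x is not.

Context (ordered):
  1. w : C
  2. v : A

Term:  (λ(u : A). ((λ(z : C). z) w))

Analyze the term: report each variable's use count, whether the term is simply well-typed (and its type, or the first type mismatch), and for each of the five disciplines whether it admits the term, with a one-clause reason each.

use counts: w: 1×, v: 0×, u (λ-bound): 0×, z (λ-bound): 1×
order of uses: z, w
typing: the term checks, with type A → C
ordered: ✗ — v, u left unused
linear: ✗ — v, u left unused
affine: ✓ — at most one use each (w, v, u, z)
relevant: ✗ — v, u left unused
unrestricted: ✓ — typability at A → C is all that's needed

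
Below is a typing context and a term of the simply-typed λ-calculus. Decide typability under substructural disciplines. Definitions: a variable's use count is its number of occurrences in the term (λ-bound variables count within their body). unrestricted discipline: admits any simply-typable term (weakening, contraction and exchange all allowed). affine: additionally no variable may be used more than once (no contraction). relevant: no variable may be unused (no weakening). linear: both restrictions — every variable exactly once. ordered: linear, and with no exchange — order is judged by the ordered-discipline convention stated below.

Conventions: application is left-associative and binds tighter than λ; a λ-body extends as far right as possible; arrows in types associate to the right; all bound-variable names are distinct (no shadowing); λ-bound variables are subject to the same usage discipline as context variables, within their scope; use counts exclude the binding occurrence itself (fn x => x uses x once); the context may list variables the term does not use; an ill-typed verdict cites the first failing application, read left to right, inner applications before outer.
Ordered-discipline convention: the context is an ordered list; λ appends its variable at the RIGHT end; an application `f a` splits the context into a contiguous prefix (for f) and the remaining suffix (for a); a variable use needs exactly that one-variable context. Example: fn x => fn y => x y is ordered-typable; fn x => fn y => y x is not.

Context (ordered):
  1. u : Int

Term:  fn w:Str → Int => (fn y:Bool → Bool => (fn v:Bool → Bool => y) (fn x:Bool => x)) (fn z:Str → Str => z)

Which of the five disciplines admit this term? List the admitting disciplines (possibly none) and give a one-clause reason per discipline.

accepted by: none
variable uses: u: 0, w (λ-bound): 0, y (λ-bound): 1, v (λ-bound): 0, x (λ-bound): 1, z (λ-bound): 1
uses in reading order: y, x, z
typing: ill-typed: a function awaiting Bool → Bool gets (Str → Str) → Str → Str
ordered: ✗ — not simply typable
linear: ✗ — fails simple typing
affine: ✗ — a type mismatch blocks all five
relevant: ✗ — the type mismatch rejects it
unrestricted: ✗ — not simply typable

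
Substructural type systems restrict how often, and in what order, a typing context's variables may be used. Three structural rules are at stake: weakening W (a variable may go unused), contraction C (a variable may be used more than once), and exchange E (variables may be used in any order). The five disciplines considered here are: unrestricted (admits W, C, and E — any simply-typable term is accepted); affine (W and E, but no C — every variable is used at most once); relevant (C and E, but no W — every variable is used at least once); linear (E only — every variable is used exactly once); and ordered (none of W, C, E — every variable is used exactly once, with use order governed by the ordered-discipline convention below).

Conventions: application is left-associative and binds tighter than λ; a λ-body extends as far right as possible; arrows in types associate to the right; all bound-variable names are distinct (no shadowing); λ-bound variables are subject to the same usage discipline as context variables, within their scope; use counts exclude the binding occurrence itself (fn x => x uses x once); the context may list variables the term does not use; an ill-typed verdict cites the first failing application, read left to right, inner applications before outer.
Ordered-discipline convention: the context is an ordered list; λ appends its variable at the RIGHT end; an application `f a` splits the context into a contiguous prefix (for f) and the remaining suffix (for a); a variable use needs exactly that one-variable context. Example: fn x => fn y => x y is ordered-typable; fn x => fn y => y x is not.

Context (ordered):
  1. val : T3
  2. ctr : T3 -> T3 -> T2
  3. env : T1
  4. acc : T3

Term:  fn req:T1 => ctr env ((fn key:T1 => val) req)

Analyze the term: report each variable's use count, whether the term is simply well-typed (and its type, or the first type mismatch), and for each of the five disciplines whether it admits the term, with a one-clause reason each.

use counts: val: 1×, ctr: 1×, env: 1×, acc: 0×, req [bound]: 1×, key [bound]: 0×
order of uses: ctr, env, val, req
typing: ill-typed: an argument T1 mismatches the expected T3
ordered: ✗, a type mismatch blocks all five
linear: ✗, the type mismatch rejects it
affine: ✗, not simply typable
relevant: ✗, fails simple typing
unrestricted: ✗, a type mismatch blocks all five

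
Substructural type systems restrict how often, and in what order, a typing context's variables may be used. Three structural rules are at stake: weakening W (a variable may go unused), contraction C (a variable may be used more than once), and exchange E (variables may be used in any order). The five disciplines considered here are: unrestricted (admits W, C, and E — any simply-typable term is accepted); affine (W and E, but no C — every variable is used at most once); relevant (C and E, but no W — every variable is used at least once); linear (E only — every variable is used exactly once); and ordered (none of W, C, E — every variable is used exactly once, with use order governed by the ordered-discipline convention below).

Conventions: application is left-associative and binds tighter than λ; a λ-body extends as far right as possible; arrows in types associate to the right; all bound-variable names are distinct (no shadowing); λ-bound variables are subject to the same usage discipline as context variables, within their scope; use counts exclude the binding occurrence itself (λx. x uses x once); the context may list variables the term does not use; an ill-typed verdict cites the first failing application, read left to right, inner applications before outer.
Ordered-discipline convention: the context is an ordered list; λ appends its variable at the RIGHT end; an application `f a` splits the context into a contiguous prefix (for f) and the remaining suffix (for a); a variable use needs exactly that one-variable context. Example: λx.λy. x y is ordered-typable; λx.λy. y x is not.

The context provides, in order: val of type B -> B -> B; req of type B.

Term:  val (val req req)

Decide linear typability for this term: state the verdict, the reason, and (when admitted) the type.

no — uses contraction: val ×2, req ×2
usage: val: 2; req: 2
uses in reading order: val, val, req, req
typing: well-typed — term : B -> B
all disciplines: ordered ✗ | linear ✗ | affine ✗ | relevant ✓ | unrestricted ✓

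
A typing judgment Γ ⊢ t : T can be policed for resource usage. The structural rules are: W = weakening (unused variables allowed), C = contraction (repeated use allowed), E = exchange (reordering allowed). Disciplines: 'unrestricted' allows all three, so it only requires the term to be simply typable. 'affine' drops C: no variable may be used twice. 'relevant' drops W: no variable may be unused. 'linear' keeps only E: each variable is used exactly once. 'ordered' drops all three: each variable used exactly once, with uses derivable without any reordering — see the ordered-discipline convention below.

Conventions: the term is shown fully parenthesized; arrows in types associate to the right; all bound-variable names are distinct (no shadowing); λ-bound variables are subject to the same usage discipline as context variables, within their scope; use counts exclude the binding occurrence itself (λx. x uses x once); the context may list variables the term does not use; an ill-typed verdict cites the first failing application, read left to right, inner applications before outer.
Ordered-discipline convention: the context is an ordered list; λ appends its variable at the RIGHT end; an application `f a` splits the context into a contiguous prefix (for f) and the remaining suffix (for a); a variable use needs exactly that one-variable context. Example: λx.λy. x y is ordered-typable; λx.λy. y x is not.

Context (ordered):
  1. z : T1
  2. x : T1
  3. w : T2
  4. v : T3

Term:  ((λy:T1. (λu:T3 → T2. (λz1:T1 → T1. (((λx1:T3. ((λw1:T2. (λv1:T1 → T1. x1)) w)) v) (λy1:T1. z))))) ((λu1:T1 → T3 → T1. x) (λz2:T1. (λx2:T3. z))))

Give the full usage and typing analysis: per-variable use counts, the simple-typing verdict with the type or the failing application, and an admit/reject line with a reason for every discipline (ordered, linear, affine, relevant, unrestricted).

use counts: z: 2×; x: 1×; w: 1×; v: 1×; y [bound]: 0×; u [bound]: 0×; z1 [bound]: 0×; x1 [bound]: 1×; w1 [bound]: 0×; v1 [bound]: 0×; y1 [bound]: 0×; u1 [bound]: 0×; z2 [bound]: 0×; x2 [bound]: 0×
order of uses: x1, w, v, z, x, z
typing: well-typed — term : (T3 → T2) → (T1 → T1) → T3
ordered: ✗ — z ×2 used more than once (contraction); y, u, z1, w1, v1, y1, u1, z2, x2 left unused
linear: ✗ — z ×2 used more than once (contraction); y, u, z1, w1, v1, y1, u1, z2, x2 left unused
affine: ✗ — z ×2 used more than once (contraction)
relevant: ✗ — y, u, z1, w1, v1, y1, u1, z2, x2 left unused
unrestricted: ✓ — typability at (T3 → T2) → (T1 → T1) → T3 is all that's needed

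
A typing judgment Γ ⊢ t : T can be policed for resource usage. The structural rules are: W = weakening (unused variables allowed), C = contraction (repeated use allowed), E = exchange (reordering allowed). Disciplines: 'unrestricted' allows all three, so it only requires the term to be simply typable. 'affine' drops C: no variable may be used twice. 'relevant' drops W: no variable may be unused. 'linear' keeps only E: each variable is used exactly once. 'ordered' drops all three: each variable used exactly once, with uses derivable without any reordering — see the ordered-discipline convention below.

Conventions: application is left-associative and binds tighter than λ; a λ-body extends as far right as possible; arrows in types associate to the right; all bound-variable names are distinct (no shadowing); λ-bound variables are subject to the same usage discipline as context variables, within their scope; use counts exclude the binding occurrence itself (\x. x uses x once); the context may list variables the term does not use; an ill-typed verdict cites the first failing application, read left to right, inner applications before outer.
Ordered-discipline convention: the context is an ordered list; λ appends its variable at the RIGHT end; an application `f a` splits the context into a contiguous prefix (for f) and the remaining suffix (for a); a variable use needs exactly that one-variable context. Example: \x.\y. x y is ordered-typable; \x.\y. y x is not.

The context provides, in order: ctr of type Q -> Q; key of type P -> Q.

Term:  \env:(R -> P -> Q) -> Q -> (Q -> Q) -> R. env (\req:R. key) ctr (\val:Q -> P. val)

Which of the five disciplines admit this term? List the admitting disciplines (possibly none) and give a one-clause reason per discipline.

accepted by: none
use counts: ctr ×1; key ×1; env [bound] ×1; req [bound] ×0; val [bound] ×1
left-to-right use order: env, key, ctr, val
typing: ill-typed: a function awaiting Q gets Q -> Q
ordered ✗ (not simply typable)
linear ✗ (fails simple typing)
affine ✗ (a type mismatch blocks all five)
relevant ✗ (the type mismatch rejects it)
unrestricted ✗ (not simply typable)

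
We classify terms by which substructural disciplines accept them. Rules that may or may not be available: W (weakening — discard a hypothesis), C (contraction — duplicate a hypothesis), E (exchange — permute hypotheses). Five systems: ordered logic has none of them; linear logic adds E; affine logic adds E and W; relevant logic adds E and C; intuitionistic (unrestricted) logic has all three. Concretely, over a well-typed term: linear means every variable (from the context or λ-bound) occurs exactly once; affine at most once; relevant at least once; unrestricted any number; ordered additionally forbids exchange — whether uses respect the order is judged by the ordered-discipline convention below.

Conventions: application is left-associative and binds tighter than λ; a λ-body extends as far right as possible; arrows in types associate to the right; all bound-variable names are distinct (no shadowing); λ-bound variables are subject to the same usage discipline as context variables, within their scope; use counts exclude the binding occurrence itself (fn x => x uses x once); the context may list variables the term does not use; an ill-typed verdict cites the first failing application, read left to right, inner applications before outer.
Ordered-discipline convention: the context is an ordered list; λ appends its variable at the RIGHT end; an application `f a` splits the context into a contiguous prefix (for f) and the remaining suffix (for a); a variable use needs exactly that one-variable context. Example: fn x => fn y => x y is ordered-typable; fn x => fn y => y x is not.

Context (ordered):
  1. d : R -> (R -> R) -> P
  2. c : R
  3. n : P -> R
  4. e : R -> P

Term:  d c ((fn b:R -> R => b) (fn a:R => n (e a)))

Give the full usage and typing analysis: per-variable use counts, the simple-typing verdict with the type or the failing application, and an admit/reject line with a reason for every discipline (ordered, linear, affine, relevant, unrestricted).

variable uses: d ×1, c ×1, n ×1, e ×1, b (bound) ×1, a (bound) ×1
left-to-right use order: d, c, b, n, e, a
typing: ✓ — P
ordered: ✓ — d, c, n, e, b, a: once each, no exchange needed
linear: ✓ — exactly-once usage across d, c, n, e, b, a
affine: ✓ — none of d, c, n, e, b, a used more than once
relevant: ✓ — at least one use each (d, c, n, e, b, a)
unrestricted: ✓ — well-typed at P; no restrictions here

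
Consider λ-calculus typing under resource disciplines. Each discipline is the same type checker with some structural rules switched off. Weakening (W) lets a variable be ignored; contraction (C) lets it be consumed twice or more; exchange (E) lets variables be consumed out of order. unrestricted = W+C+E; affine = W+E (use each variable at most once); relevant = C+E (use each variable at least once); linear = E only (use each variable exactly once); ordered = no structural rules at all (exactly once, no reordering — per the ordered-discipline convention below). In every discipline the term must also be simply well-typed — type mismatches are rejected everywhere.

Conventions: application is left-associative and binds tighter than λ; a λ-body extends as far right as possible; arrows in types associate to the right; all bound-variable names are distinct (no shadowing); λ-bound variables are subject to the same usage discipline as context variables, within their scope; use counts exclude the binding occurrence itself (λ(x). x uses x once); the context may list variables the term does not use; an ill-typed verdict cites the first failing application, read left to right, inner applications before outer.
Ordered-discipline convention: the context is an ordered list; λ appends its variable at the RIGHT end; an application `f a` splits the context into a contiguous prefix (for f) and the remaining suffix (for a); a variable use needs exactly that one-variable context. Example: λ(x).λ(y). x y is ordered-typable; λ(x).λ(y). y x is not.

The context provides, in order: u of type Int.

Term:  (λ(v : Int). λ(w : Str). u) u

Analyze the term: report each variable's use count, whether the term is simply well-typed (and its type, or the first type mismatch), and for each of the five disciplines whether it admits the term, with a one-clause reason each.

usage: u: 2; v (bound): 0; w (bound): 0
use order (left to right): u, u
typing: well-typed — term : Str -> Int
ordered ✗ (needs contraction — u ×2; v, w never used (weakening))
linear ✗ (needs contraction — u ×2; v, w never used (weakening))
affine ✗ (needs contraction — u ×2)
relevant ✗ (v, w never used (weakening))
unrestricted ✓ (well-typed at Str -> Int; no restrictions here)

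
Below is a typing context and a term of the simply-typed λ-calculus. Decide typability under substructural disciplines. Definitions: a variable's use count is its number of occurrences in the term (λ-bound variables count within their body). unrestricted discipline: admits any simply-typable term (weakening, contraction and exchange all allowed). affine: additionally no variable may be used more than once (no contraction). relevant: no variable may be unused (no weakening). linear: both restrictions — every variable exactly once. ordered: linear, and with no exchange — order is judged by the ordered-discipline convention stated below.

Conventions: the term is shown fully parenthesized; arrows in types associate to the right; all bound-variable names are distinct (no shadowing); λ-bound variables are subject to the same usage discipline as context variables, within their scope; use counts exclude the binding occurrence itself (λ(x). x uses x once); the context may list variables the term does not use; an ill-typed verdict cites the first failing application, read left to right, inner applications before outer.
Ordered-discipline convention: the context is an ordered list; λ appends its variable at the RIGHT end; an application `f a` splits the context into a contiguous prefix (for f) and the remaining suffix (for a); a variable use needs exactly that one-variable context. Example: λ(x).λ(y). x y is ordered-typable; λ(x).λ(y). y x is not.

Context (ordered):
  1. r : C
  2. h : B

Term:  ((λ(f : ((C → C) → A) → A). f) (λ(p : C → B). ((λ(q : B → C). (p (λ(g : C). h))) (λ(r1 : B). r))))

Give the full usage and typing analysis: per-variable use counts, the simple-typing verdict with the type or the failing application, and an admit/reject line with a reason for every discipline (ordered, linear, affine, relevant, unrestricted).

usage: r: 1×, h: 1×, f (bound): 1×, p (bound): 1×, q (bound): 0×, g (bound): 0×, r1 (bound): 0×
uses in reading order: f, p, h, r
typing: ill-typed: an argument C → B mismatches the expected C
ordered: ✗, fails simple typing
linear: ✗, a type mismatch blocks all five
affine: ✗, the type mismatch rejects it
relevant: ✗, not simply typable
unrestricted: ✗, fails simple typing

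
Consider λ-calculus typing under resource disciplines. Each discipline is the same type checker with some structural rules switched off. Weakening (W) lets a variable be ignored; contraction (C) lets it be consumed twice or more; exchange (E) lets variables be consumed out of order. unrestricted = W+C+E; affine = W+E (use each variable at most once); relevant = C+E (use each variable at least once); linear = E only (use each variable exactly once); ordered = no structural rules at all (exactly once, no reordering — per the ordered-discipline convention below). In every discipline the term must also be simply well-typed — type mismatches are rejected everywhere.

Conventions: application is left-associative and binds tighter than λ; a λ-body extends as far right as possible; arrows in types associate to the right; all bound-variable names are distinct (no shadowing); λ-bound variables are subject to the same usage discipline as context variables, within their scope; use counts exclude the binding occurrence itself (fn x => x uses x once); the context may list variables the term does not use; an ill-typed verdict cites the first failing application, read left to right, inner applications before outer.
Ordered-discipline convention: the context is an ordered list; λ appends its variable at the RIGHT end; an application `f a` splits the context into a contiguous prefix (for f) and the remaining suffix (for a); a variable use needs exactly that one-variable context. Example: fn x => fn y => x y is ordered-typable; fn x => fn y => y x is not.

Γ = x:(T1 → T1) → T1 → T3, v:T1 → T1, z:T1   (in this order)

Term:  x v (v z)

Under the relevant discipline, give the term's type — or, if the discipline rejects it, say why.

term : T3
use counts: x=1, v=2, z=1
use order (left to right): x, v, v, z
typing: well-typed — term : T3
per-discipline verdicts: ordered ✗ | linear ✗ | affine ✗ | relevant ✓ | unrestricted ✓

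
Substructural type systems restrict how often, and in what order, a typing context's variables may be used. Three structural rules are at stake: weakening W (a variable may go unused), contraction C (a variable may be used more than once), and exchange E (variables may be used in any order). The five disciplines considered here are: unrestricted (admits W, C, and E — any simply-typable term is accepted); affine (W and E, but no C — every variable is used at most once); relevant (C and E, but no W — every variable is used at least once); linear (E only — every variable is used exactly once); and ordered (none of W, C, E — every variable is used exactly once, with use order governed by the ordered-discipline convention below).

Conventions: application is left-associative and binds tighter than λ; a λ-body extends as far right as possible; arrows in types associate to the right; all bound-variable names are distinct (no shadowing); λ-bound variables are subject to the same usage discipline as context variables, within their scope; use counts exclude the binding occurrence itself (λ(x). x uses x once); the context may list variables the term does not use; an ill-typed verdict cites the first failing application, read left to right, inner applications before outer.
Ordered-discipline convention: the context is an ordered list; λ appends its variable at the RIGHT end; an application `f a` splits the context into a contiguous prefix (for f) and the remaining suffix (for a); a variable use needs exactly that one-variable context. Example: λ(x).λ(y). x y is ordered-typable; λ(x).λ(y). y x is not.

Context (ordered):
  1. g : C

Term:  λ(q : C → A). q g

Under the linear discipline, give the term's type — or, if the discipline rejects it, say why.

term : (C → A) → A
use counts: g ×1; q (bound) ×1
left-to-right use order: q, g
typing: well-typed — term : (C → A) → A
summary: ordered ✗ | linear ✓ | affine ✓ | relevant ✓ | unrestricted ✓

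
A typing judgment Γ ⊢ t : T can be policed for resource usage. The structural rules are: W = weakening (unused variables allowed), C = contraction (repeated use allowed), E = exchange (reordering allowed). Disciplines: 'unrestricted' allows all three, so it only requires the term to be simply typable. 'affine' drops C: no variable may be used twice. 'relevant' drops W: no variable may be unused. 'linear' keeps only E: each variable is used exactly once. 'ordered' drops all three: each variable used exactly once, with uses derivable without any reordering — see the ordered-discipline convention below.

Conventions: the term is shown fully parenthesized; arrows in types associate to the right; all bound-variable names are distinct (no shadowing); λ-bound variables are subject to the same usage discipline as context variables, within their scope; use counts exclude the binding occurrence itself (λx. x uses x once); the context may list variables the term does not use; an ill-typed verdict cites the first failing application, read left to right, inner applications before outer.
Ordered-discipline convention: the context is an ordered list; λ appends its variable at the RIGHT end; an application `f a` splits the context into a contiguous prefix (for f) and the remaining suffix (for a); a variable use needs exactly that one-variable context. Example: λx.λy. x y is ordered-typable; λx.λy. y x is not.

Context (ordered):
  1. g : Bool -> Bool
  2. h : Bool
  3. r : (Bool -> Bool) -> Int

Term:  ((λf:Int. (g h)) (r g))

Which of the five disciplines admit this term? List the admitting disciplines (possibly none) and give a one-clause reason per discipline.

admitting disciplines: unrestricted
use counts: g: 2×; h: 1×; r: 1×; f [bound]: 0×
order of uses: g, h, r, g
typing: the term checks, with type Bool
ordered ✗ (needs contraction — g ×2; f never used (weakening))
linear ✗ (needs contraction — g ×2; f never used (weakening))
affine ✗ (needs contraction — g ×2)
relevant ✗ (f never used (weakening))
unrestricted ✓ (type-checks (Bool) and nothing is barred)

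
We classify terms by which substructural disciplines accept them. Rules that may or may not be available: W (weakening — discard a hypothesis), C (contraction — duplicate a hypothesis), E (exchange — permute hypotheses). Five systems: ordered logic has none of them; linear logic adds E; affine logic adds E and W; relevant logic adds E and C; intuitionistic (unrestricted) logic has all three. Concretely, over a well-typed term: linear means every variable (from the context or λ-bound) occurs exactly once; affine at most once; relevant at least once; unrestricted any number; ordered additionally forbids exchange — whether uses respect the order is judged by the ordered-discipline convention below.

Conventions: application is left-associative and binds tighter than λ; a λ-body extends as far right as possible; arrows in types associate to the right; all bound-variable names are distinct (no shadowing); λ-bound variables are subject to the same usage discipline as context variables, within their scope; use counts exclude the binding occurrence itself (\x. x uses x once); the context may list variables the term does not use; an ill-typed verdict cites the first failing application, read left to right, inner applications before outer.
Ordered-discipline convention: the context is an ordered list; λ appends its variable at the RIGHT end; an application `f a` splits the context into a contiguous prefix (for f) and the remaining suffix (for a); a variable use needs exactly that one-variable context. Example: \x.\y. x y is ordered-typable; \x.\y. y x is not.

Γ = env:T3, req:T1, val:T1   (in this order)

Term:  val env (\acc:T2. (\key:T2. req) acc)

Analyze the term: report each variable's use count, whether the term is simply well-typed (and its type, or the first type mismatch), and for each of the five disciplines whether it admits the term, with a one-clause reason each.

use counts: env: 1, req: 1, val: 1, acc (λ-bound): 1, key (λ-bound): 0
use order (left to right): val, env, req, acc
typing: ill-typed: can't apply a value of type T1
ordered: ✗, a type mismatch blocks all five
linear: ✗, the type mismatch rejects it
affine: ✗, not simply typable
relevant: ✗, fails simple typing
unrestricted: ✗, a type mismatch blocks all five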